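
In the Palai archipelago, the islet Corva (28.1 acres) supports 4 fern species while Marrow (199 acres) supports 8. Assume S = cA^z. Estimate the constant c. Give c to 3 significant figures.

1.23

z = ln(S₂/S₁) / ln(A₂/A₁) = ln(8/4) / ln(199/28.1) = 0.6931 / 1.9575 = 0.3541
c = S₁ / A₁^z = 4 / 28.1^0.3541 = 4 / 3.258 = 1.228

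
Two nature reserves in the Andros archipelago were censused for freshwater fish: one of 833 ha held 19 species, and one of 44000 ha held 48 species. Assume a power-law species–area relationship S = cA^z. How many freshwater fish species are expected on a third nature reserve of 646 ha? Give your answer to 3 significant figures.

17.9

z = ln(48/19) / ln(44000/833) = 0.9268 / 3.9669 = 0.2336
c = 19 / 833^0.2336 = 19 / 4.812 = 3.948
S₃ = 3.948 × 646^0.2336 = 3.948 × 4.535 ≈ 17.9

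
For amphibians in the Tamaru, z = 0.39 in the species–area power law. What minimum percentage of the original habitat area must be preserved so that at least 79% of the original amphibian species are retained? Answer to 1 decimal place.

54.6%

Need (A_new/A_old)^0.39 = 0.79, so A_new/A_old = 0.79^(1/0.39) = 0.79^2.564
ln(A_new/A_old) = ln 0.79 / 0.39 = -0.2357 / 0.39 = -0.6044
A_new/A_old = e^-0.6044 ≈ 0.5464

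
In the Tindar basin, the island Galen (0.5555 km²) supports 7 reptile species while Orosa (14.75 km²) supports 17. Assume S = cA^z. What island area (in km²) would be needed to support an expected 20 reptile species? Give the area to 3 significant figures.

z = ln(17/7) / ln(14.75/0.5555) = 0.8873 / 3.2791 = 0.2706
c = 7 / 0.5555^0.2706 = 7 / 0.8529 = 8.207
A = (20/8.207)^(1/0.2706) ⇒ ln A = ln(2.437)/0.2706 = 3.2919
A = e^3.2919 ≈ 26.89 km²

26.9 km²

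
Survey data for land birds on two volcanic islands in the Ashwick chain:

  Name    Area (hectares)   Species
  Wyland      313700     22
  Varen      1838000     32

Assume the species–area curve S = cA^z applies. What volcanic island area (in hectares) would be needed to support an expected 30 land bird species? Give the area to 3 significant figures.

1360000 hectares

z = ln(32/22) / ln(1838000/313700) = 0.3747 / 1.7680 = 0.2119
c = 22 / 313700^0.2119 = 22 / 14.62 = 1.505
A = (30/1.505)^(1/0.2119) ⇒ ln A = ln(19.93)/0.2119 = 14.1197
A = e^14.1197 ≈ 1355475 hectares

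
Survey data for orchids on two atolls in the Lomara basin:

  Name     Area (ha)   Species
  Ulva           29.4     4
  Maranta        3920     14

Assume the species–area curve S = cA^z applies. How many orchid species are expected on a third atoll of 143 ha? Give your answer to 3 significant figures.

z = ln(14/4) / ln(3920/29.4) = 1.2528 / 4.8929 = 0.2560
c = 4 / 29.4^0.2560 = 4 / 2.377 = 1.683
S₃ = 1.683 × 143^0.2560 = 1.683 × 3.563 ≈ 5.997

6.00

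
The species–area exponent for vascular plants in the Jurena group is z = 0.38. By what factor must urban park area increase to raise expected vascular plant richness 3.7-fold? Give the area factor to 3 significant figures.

31.3

(A₂/A₁)^0.38 = 3.7, so A₂/A₁ = 3.7^(1/0.38) = 3.7^2.632
ln(A₂/A₁) = ln 3.7 / 0.38 = 1.3083 / 0.38 = 3.4430
A₂/A₁ = e^3.4430 ≈ 31.28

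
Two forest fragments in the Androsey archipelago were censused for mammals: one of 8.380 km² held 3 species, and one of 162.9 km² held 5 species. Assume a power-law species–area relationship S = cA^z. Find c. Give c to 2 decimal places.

2.08

z = ln(S₂/S₁) / ln(A₂/A₁) = ln(5/3) / ln(162.9/8.38) = 0.5108 / 2.9673 = 0.1722
c = S₁ / A₁^z = 3 / 8.38^0.1722 = 3 / 1.442 = 2.081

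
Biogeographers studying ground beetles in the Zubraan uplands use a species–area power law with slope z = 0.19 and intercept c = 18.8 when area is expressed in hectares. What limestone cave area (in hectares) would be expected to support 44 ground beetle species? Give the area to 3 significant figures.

87.8 hectares

44 = 18.8 × A^0.19  ⇒  A^0.19 = 44/18.8 = 2.34
ln A = ln(2.34) / 0.19 = 0.8503 / 0.19 = 4.4754
A = e^4.4754 ≈ 87.83 hectares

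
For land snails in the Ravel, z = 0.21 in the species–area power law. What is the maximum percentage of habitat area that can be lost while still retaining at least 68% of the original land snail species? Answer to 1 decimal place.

84.1%

Need (A_new/A_old)^0.21 = 0.68, so A_new/A_old = 0.68^(1/0.21) = 0.68^4.762
ln(A_new/A_old) = ln 0.68 / 0.21 = -0.3857 / 0.21 = -1.8365
A_new/A_old = e^-1.8365 ≈ 0.1594
Fraction that can be lost = 1 − 0.1594 = 0.8406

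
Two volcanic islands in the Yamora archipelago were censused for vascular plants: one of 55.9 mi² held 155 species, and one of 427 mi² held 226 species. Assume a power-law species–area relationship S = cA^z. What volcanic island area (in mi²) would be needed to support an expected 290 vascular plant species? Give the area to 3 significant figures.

z = ln(226/155) / ln(427/55.9) = 0.3771 / 2.0332 = 0.1855
c = 155 / 55.9^0.1855 = 155 / 2.109 = 73.49
A = (290/73.49)^(1/0.1855) ⇒ ln A = ln(3.946)/0.1855 = 7.4012
A = e^7.4012 ≈ 1638 mi²

1640 mi²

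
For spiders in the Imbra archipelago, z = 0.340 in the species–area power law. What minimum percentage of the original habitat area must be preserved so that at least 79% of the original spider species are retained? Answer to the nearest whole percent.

Need (A_new/A_old)^0.34 = 0.79, so A_new/A_old = 0.79^(1/0.34) = 0.79^2.941
ln(A_new/A_old) = ln 0.79 / 0.34 = -0.2357 / 0.34 = -0.6933
A_new/A_old = e^-0.6933 ≈ 0.4999

50%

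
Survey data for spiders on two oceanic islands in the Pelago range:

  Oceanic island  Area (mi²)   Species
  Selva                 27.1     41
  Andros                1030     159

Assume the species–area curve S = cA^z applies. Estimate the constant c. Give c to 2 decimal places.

z = ln(S₂/S₁) / ln(A₂/A₁) = ln(159/41) / ln(1030/27.1) = 1.3553 / 3.6378 = 0.3726
c = S₁ / A₁^z = 41 / 27.1^0.3726 = 41 / 3.419 = 11.99

11.99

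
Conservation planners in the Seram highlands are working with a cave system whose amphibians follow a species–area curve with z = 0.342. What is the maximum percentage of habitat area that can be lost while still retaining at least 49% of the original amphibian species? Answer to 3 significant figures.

Need (A_new/A_old)^0.342 = 0.49, so A_new/A_old = 0.49^(1/0.342) = 0.49^2.924
ln(A_new/A_old) = ln 0.49 / 0.342 = -0.7133 / 0.342 = -2.0858
A_new/A_old = e^-2.0858 ≈ 0.1242
Fraction that can be lost = 1 − 0.1242 = 0.8758

87.6%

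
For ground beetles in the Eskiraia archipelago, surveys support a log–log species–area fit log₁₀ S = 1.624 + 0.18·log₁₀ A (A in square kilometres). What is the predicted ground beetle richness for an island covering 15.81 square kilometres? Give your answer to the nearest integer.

S = 42.07 × 15.81^0.18
ln S = ln 42.07 + 0.18 × ln 15.81 = 3.7394 + 0.18 × 2.7606 = 4.2363
S = e^4.2363 ≈ 69.15

69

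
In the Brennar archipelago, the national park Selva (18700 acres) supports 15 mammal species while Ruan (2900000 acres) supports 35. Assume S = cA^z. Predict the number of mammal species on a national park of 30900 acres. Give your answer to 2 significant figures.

16

z = ln(35/15) / ln(2900000/18700) = 0.8473 / 5.0439 = 0.1680
c = 15 / 18700^0.1680 = 15 / 5.219 = 2.874
S₃ = 2.874 × 30900^0.1680 = 2.874 × 5.679 ≈ 16.32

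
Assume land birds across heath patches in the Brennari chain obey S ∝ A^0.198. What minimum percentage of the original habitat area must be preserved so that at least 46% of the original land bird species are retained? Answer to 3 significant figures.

Need (A_new/A_old)^0.198 = 0.46, so A_new/A_old = 0.46^(1/0.198) = 0.46^5.051
ln(A_new/A_old) = ln 0.46 / 0.198 = -0.7765 / 0.198 = -3.9219
A_new/A_old = e^-3.9219 ≈ 0.0198

1.98%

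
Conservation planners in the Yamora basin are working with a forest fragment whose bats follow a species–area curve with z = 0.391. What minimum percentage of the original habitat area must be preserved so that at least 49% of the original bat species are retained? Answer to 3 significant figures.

16.1%

Need (A_new/A_old)^0.391 = 0.49, so A_new/A_old = 0.49^(1/0.391) = 0.49^2.558
ln(A_new/A_old) = ln 0.49 / 0.391 = -0.7133 / 0.391 = -1.8244
A_new/A_old = e^-1.8244 ≈ 0.1613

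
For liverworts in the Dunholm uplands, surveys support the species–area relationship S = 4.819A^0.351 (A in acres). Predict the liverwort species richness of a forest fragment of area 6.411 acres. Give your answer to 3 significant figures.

S = 4.819 × 6.411^0.351
ln S = ln 4.819 + 0.351 × ln 6.411 = 1.5726 + 0.351 × 1.8580 = 2.2247
S = e^2.2247 ≈ 9.251

9.25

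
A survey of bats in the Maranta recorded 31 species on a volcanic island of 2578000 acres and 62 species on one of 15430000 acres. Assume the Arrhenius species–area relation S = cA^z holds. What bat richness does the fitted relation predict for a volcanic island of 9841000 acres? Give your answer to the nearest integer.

z = ln(62/31) / ln(15430000/2578000) = 0.6931 / 1.7893 = 0.3874
c = 31 / 2578000^0.3874 = 31 / 304.5 = 0.1018
S₃ = 0.1018 × 9841000^0.3874 = 0.1018 × 511.7 ≈ 52.09

52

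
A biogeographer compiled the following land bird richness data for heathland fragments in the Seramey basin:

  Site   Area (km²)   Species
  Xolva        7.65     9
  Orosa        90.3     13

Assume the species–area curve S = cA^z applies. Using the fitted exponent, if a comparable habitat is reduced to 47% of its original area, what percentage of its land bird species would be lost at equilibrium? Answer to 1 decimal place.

z = ln(13/9) / ln(90.3/7.65) = 0.3677 / 2.4684 = 0.1490
S_new/S_old = (A_new/A_old)^z = 0.47^0.1490 = exp(0.1490 × -0.7550) = 0.8936
Fraction lost = 1 − 0.8936 = 0.1064

10.6%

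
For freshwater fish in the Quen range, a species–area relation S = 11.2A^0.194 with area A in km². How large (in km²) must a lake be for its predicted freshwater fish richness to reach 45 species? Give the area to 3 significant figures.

1300 km²

45 = 11.2 × A^0.194  ⇒  A^0.194 = 45/11.2 = 4.018
ln A = ln(4.018) / 0.194 = 1.3907 / 0.194 = 7.1688
A = e^7.1688 ≈ 1298 km²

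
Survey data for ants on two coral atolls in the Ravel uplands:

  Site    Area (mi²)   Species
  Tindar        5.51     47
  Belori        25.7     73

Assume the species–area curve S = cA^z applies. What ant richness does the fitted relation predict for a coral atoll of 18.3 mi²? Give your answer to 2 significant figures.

66

z = ln(73/47) / ln(25.7/5.51) = 0.4403 / 1.5399 = 0.2859
c = 47 / 5.51^0.2859 = 47 / 1.629 = 28.85
S₃ = 28.85 × 18.3^0.2859 = 28.85 × 2.296 ≈ 66.25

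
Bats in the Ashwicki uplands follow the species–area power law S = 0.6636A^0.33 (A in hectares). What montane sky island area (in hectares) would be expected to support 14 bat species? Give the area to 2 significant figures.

10000 hectares

14 = 0.6636 × A^0.33  ⇒  A^0.33 = 14/0.6636 = 21.1
ln A = ln(21.1) / 0.33 = 3.0491 / 0.33 = 9.2398
A = e^9.2398 ≈ 10299 hectares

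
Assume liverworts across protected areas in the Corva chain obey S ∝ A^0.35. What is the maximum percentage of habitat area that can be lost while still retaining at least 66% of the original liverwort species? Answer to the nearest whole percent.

Need (A_new/A_old)^0.35 = 0.66, so A_new/A_old = 0.66^(1/0.35) = 0.66^2.857
ln(A_new/A_old) = ln 0.66 / 0.35 = -0.4155 / 0.35 = -1.1872
A_new/A_old = e^-1.1872 ≈ 0.3051
Fraction that can be lost = 1 − 0.3051 = 0.6949

69%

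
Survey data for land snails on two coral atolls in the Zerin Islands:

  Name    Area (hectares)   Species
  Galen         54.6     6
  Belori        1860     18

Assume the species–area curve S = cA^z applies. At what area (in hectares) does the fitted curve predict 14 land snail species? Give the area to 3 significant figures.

z = ln(18/6) / ln(1860/54.6) = 1.0986 / 3.5283 = 0.3114
c = 6 / 54.6^0.3114 = 6 / 3.475 = 1.727
A = (14/1.727)^(1/0.3114) ⇒ ln A = ln(8.108)/0.3114 = 6.7212
A = e^6.7212 ≈ 829.8 hectares

830 hectares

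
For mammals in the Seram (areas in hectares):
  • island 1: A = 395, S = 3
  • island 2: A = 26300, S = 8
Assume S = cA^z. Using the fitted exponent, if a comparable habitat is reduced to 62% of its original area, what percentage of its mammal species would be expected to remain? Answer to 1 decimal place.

89.4%

z = ln(8/3) / ln(26300/395) = 0.9808 / 4.1984 = 0.2336
S_new/S_old = (A_new/A_old)^z = 0.62^0.2336 = exp(0.2336 × -0.4780) = 0.8943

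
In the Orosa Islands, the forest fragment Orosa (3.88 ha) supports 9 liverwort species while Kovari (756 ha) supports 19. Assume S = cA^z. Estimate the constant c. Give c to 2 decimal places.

z = ln(S₂/S₁) / ln(A₂/A₁) = ln(19/9) / ln(756/3.88) = 0.7472 / 5.2722 = 0.1417
c = S₁ / A₁^z = 9 / 3.88^0.1417 = 9 / 1.212 = 7.427

7.43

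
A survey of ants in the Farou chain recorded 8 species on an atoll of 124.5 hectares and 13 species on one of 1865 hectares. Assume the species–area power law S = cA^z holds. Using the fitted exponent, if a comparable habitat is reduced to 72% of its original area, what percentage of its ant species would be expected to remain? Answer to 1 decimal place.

z = ln(13/8) / ln(1865/124.5) = 0.4855 / 2.7067 = 0.1794
S_new/S_old = (A_new/A_old)^z = 0.72^0.1794 = exp(0.1794 × -0.3285) = 0.9428

94.3%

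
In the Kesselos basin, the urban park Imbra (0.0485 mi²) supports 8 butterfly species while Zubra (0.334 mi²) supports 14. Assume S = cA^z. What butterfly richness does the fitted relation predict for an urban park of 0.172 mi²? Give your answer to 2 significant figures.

12

z = ln(14/8) / ln(0.334/0.0485) = 0.5596 / 1.9296 = 0.2900
c = 8 / 0.0485^0.2900 = 8 / 0.4158 = 19.24
S₃ = 19.24 × 0.172^0.2900 = 19.24 × 0.6002 ≈ 11.55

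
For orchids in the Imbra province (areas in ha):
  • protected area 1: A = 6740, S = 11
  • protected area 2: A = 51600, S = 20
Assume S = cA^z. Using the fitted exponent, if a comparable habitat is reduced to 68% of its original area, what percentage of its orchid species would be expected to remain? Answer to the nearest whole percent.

89%

z = ln(20/11) / ln(51600/6740) = 0.5978 / 2.0355 = 0.2937
S_new/S_old = (A_new/A_old)^z = 0.68^0.2937 = exp(0.2937 × -0.3857) = 0.8929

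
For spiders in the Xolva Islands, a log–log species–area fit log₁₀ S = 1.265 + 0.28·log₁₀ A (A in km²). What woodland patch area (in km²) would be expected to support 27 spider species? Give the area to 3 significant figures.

3.93 km²

27 = 18.41 × A^0.28  ⇒  A^0.28 = 27/18.41 = 1.467
ln A = ln(1.467) / 0.28 = 0.3831 / 0.28 = 1.3681
A = e^1.3681 ≈ 3.928 km²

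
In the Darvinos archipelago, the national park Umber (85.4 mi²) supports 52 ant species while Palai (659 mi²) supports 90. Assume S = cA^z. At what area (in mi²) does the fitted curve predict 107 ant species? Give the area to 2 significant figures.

1300 mi²

z = ln(90/52) / ln(659/85.4) = 0.5486 / 2.0434 = 0.2685
c = 52 / 85.4^0.2685 = 52 / 3.3 = 15.76
A = (107/15.76)^(1/0.2685) ⇒ ln A = ln(6.79)/0.2685 = 7.1352
A = e^7.1352 ≈ 1255 mi²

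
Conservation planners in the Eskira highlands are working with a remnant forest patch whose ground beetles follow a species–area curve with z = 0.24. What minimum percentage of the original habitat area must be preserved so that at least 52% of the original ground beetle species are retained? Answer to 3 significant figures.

Need (A_new/A_old)^0.24 = 0.52, so A_new/A_old = 0.52^(1/0.24) = 0.52^4.167
ln(A_new/A_old) = ln 0.52 / 0.24 = -0.6539 / 0.24 = -2.7247
A_new/A_old = e^-2.7247 ≈ 0.06557

6.56%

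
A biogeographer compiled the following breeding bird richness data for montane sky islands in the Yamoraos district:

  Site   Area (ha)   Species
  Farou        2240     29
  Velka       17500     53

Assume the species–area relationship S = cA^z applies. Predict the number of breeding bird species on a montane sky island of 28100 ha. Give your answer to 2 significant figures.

z = ln(53/29) / ln(17500/2240) = 0.6030 / 2.0557 = 0.2933
c = 29 / 2240^0.2933 = 29 / 9.61 = 3.018
S₃ = 3.018 × 28100^0.2933 = 3.018 × 20.18 ≈ 60.9

61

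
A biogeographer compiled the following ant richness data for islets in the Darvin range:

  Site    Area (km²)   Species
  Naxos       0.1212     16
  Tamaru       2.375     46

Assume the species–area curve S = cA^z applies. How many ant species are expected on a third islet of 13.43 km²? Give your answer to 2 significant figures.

85

z = ln(46/16) / ln(2.375/0.1212) = 1.0561 / 2.9753 = 0.3549
c = 16 / 0.1212^0.3549 = 16 / 0.4728 = 33.84
S₃ = 33.84 × 13.43^0.3549 = 33.84 × 2.514 ≈ 85.08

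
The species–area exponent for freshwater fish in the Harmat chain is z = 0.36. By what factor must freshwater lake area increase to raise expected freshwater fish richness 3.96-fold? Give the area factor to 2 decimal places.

45.74

(A₂/A₁)^0.36 = 3.96, so A₂/A₁ = 3.96^(1/0.36) = 3.96^2.778
ln(A₂/A₁) = ln 3.96 / 0.36 = 1.3762 / 0.36 = 3.8229
A₂/A₁ = e^3.8229 ≈ 45.74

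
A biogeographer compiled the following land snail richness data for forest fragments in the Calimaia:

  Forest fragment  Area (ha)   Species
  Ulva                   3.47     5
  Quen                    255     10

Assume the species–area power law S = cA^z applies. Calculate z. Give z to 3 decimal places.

0.161

Taking logs: ln S = ln c + z ln A, so z = (ln S₂ − ln S₁)/(ln A₂ − ln A₁).
z = ln(10/5) / ln(255/3.47) = ln(2) / ln(73.49) = 0.6931 / 4.2971 = 0.1613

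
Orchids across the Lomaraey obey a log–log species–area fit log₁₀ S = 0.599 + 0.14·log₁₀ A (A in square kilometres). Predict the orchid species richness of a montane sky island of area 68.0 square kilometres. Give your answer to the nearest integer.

7

S = 3.972 × 68^0.14
ln S = ln 3.972 + 0.14 × ln 68 = 1.3792 + 0.14 × 4.2195 = 1.9700
S = e^1.9700 ≈ 7.171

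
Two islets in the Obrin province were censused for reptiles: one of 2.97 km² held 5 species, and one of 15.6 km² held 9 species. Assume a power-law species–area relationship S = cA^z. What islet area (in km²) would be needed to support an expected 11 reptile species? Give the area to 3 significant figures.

z = ln(9/5) / ln(15.6/2.97) = 0.5878 / 1.6587 = 0.3544
c = 5 / 2.97^0.3544 = 5 / 1.471 = 3.4
A = (11/3.4)^(1/0.3544) ⇒ ln A = ln(3.236)/0.3544 = 3.3136
A = e^3.3136 ≈ 27.48 km²

27.5 km²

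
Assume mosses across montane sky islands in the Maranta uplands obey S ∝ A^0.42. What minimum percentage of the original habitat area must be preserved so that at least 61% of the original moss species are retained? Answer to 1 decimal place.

30.8%

Need (A_new/A_old)^0.42 = 0.61, so A_new/A_old = 0.61^(1/0.42) = 0.61^2.381
ln(A_new/A_old) = ln 0.61 / 0.42 = -0.4943 / 0.42 = -1.1769
A_new/A_old = e^-1.1769 ≈ 0.3082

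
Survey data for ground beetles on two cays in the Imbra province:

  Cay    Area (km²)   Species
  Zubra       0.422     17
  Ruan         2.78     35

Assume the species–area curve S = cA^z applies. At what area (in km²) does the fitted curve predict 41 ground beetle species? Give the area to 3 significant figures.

z = ln(35/17) / ln(2.78/0.422) = 0.7221 / 1.8852 = 0.3831
c = 17 / 0.422^0.3831 = 17 / 0.7186 = 23.66
A = (41/23.66)^(1/0.3831) ⇒ ln A = ln(1.733)/0.3831 = 1.4355
A = e^1.4355 ≈ 4.202 km²

4.20 km²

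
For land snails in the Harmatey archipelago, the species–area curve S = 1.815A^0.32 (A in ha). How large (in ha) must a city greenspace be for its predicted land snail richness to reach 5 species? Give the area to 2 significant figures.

24 ha

5 = 1.815 × A^0.32  ⇒  A^0.32 = 5/1.815 = 2.755
ln A = ln(2.755) / 0.32 = 1.0134 / 0.32 = 3.1667
A = e^3.1667 ≈ 23.73 ha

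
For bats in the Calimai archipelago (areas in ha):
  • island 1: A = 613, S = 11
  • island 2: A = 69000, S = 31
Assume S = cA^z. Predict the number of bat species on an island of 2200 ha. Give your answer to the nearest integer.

15

z = ln(31/11) / ln(69000/613) = 1.0361 / 4.7235 = 0.2193
c = 11 / 613^0.2193 = 11 / 4.087 = 2.691
S₃ = 2.691 × 2200^0.2193 = 2.691 × 5.409 ≈ 14.56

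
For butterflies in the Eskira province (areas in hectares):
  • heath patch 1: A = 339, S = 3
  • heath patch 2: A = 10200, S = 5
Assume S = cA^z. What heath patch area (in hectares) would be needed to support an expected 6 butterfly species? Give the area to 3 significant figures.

34400 hectares

z = ln(5/3) / ln(10200/339) = 0.5108 / 3.4041 = 0.1501
c = 3 / 339^0.1501 = 3 / 2.397 = 1.252
A = (6/1.252)^(1/0.1501) ⇒ ln A = ln(4.794)/0.1501 = 10.4451
A = e^10.4451 ≈ 34377 hectares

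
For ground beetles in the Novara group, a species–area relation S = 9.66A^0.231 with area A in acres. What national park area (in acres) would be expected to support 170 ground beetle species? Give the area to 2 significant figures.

170 = 9.66 × A^0.231  ⇒  A^0.231 = 170/9.66 = 17.6
ln A = ln(17.6) / 0.231 = 2.8678 / 0.231 = 12.4147
A = e^12.4147 ≈ 246407 acres

250000 acres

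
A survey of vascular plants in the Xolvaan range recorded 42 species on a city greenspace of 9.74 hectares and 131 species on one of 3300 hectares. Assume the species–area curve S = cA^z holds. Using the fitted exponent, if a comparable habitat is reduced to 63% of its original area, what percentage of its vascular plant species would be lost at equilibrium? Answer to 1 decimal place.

8.6%

z = ln(131/42) / ln(3300/9.74) = 1.1375 / 5.8254 = 0.1953
S_new/S_old = (A_new/A_old)^z = 0.63^0.1953 = exp(0.1953 × -0.4620) = 0.9137
Fraction lost = 1 − 0.9137 = 0.08627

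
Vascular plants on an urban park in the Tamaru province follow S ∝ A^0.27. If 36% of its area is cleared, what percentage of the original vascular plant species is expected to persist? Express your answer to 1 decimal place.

88.6%

S_new/S_old = (A_new/A_old)^z = 0.64^0.27
= exp(0.27 × ln 0.64) = exp(0.27 × -0.4463) = exp(-0.1205) ≈ 0.8865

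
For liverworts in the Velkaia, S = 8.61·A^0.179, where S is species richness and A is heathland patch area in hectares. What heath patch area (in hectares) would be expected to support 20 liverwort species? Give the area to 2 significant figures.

110 hectares

20 = 8.61 × A^0.179  ⇒  A^0.179 = 20/8.61 = 2.323
ln A = ln(2.323) / 0.179 = 0.8428 / 0.179 = 4.7084
A = e^4.7084 ≈ 110.9 hectares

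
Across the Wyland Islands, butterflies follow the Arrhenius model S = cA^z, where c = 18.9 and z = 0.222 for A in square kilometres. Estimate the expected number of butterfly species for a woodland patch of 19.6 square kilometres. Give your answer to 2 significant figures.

S = 18.9 × 19.6^0.222
ln S = ln 18.9 + 0.222 × ln 19.6 = 2.9392 + 0.222 × 2.9755 = 3.5997
S = e^3.5997 ≈ 36.59

37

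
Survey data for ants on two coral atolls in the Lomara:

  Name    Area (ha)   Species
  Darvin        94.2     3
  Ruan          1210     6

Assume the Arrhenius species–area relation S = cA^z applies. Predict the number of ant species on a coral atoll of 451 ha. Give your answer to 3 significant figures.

4.59

z = ln(6/3) / ln(1210/94.2) = 0.6931 / 2.5530 = 0.2715
c = 3 / 94.2^0.2715 = 3 / 3.435 = 0.8733
S₃ = 0.8733 × 451^0.2715 = 0.8733 × 5.256 ≈ 4.59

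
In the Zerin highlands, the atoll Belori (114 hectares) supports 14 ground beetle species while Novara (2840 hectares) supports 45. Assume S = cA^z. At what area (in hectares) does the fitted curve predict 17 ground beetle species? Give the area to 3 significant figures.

195 hectares

z = ln(45/14) / ln(2840/114) = 1.1676 / 3.2154 = 0.3631
c = 14 / 114^0.3631 = 14 / 5.584 = 2.507
A = (17/2.507)^(1/0.3631) ⇒ ln A = ln(6.78)/0.3631 = 5.2709
A = e^5.2709 ≈ 194.6 hectares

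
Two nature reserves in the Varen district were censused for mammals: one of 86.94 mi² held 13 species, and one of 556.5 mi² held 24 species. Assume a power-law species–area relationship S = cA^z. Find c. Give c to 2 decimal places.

z = ln(S₂/S₁) / ln(A₂/A₁) = ln(24/13) / ln(556.5/86.94) = 0.6131 / 1.8564 = 0.3303
c = S₁ / A₁^z = 13 / 86.94^0.3303 = 13 / 4.37 = 2.975

2.98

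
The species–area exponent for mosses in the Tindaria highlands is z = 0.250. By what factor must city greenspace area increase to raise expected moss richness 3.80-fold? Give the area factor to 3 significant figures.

(A₂/A₁)^0.25 = 3.8, so A₂/A₁ = 3.8^(1/0.25) = 3.8^4
ln(A₂/A₁) = ln 3.8 / 0.25 = 1.3350 / 0.25 = 5.3400
A₂/A₁ = e^5.3400 ≈ 208.5

209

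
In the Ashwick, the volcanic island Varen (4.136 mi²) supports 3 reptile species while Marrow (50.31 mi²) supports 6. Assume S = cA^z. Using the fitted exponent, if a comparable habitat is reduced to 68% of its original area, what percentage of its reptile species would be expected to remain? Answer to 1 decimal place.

89.9%

z = ln(6/3) / ln(50.31/4.136) = 0.6931 / 2.4985 = 0.2774
S_new/S_old = (A_new/A_old)^z = 0.68^0.2774 = exp(0.2774 × -0.3857) = 0.8985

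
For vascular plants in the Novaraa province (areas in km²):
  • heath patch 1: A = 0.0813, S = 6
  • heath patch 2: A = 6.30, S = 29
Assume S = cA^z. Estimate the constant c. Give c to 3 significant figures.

14.9

z = ln(S₂/S₁) / ln(A₂/A₁) = ln(29/6) / ln(6.3/0.0813) = 1.5755 / 4.3502 = 0.3622
c = S₁ / A₁^z = 6 / 0.0813^0.3622 = 6 / 0.403 = 14.89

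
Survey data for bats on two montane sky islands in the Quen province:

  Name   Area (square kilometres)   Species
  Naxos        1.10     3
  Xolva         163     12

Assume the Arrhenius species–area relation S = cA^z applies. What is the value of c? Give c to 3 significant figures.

z = ln(S₂/S₁) / ln(A₂/A₁) = ln(12/3) / ln(163/1.1) = 1.3863 / 4.9984 = 0.2773
c = S₁ / A₁^z = 3 / 1.1^0.2773 = 3 / 1.027 = 2.922

2.92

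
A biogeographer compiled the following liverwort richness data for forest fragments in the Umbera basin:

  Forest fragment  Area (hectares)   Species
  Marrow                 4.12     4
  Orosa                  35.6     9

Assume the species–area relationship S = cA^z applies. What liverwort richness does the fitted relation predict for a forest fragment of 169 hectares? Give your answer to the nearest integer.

16

z = ln(9/4) / ln(35.6/4.12) = 0.8109 / 2.1565 = 0.3760
c = 4 / 4.12^0.3760 = 4 / 1.703 = 2.349
S₃ = 2.349 × 169^0.3760 = 2.349 × 6.883 ≈ 16.17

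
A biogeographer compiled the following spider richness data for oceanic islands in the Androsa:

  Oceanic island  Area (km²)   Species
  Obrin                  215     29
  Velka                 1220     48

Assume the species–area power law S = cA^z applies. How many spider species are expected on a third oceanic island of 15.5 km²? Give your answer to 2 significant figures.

z = ln(48/29) / ln(1220/215) = 0.5039 / 1.7360 = 0.2903
c = 29 / 215^0.2903 = 29 / 4.754 = 6.1
S₃ = 6.1 × 15.5^0.2903 = 6.1 × 2.216 ≈ 13.52

14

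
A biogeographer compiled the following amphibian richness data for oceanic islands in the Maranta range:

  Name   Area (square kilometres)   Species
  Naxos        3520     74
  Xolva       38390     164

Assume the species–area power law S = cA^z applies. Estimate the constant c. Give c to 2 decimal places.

z = ln(S₂/S₁) / ln(A₂/A₁) = ln(164/74) / ln(38390/3520) = 0.7958 / 2.3893 = 0.3331
c = S₁ / A₁^z = 74 / 3520^0.3331 = 74 / 15.18 = 4.875

4.88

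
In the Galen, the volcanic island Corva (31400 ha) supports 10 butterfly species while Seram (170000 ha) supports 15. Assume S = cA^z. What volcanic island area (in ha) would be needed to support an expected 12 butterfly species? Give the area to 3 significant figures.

z = ln(15/10) / ln(170000/31400) = 0.4055 / 1.6890 = 0.2401
c = 10 / 31400^0.2401 = 10 / 12.01 = 0.8326
A = (12/0.8326)^(1/0.2401) ⇒ ln A = ln(14.41)/0.2401 = 11.1140
A = e^11.1140 ≈ 67106 ha

67100 ha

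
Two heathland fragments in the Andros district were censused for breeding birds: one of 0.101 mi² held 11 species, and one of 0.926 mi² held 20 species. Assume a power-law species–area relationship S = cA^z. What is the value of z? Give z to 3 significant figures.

0.270

Taking logs: ln S = ln c + z ln A, so z = (ln S₂ − ln S₁)/(ln A₂ − ln A₁).
z = ln(20/11) / ln(0.926/0.101) = ln(1.818) / ln(9.168) = 0.5978 / 2.2158 = 0.2698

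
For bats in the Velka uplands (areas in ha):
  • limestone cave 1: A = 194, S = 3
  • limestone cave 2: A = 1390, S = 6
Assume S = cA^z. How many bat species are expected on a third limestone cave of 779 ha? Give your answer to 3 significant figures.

z = ln(6/3) / ln(1390/194) = 0.6931 / 1.9692 = 0.3520
c = 3 / 194^0.3520 = 3 / 6.387 = 0.4697
S₃ = 0.4697 × 779^0.3520 = 0.4697 × 10.42 ≈ 4.894

4.89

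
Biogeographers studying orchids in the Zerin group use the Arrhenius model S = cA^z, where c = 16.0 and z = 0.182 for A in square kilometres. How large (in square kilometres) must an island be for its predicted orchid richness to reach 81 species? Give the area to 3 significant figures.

81 = 16 × A^0.182  ⇒  A^0.182 = 81/16 = 5.062
ln A = ln(5.062) / 0.182 = 1.6219 / 0.182 = 8.9113
A = e^8.9113 ≈ 7415 square kilometres

7420 square kilometres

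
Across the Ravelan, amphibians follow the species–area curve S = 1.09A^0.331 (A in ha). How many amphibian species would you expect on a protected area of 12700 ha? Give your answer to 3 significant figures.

S = 1.09 × 12700^0.331
ln S = ln 1.09 + 0.331 × ln 12700 = 0.0862 + 0.331 × 9.4494 = 3.2139
S = e^3.2139 ≈ 24.88

24.9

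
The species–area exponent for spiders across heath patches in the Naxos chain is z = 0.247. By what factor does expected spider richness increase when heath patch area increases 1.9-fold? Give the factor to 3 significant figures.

1.17

S₂/S₁ = (A₂/A₁)^z = 1.9^0.247
ln(S₂/S₁) = 0.247 × ln 1.9 = 0.247 × 0.6419 = 0.1585
S₂/S₁ = e^0.1585 ≈ 1.172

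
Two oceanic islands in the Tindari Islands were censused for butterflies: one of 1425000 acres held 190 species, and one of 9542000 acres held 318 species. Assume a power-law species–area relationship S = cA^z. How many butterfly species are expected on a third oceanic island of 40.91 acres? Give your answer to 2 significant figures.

11

z = ln(318/190) / ln(9542000/1425000) = 0.5150 / 1.9015 = 0.2708
c = 190 / 1425000^0.2708 = 190 / 46.43 = 4.093
S₃ = 4.093 × 40.91^0.2708 = 4.093 × 2.733 ≈ 11.18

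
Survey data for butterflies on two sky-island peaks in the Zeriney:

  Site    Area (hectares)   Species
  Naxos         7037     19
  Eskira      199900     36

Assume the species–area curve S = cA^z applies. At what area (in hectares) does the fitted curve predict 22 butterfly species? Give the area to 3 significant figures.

15200 hectares

z = ln(36/19) / ln(199900/7037) = 0.6391 / 3.3466 = 0.1910
c = 19 / 7037^0.1910 = 19 / 5.429 = 3.5
A = (22/3.5)^(1/0.1910) ⇒ ln A = ln(6.286)/0.1910 = 9.6266
A = e^9.6266 ≈ 15164 hectares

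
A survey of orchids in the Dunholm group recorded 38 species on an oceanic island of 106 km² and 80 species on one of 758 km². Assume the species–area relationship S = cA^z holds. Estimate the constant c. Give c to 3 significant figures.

z = ln(S₂/S₁) / ln(A₂/A₁) = ln(80/38) / ln(758/106) = 0.7444 / 1.9672 = 0.3784
c = S₁ / A₁^z = 38 / 106^0.3784 = 38 / 5.84 = 6.507

6.51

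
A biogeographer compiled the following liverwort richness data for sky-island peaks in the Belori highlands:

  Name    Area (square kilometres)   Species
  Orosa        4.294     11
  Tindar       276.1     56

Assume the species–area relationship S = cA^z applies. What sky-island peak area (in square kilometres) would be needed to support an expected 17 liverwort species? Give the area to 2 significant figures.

13 square kilometres

z = ln(56/11) / ln(276.1/4.294) = 1.6275 / 4.1635 = 0.3909
c = 11 / 4.294^0.3909 = 11 / 1.768 = 6.223
A = (17/6.223)^(1/0.3909) ⇒ ln A = ln(2.732)/0.3909 = 2.5709
A = e^2.5709 ≈ 13.08 square kilometres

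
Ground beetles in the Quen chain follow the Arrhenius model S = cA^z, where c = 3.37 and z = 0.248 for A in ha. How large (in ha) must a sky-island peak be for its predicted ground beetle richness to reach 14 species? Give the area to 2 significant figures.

310 ha

14 = 3.37 × A^0.248  ⇒  A^0.248 = 14/3.37 = 4.154
ln A = ln(4.154) / 0.248 = 1.4241 / 0.248 = 5.7425
A = e^5.7425 ≈ 311.8 ha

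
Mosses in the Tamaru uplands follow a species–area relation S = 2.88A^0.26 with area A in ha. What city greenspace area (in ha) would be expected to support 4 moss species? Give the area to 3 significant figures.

4 = 2.88 × A^0.26  ⇒  A^0.26 = 4/2.88 = 1.389
ln A = ln(1.389) / 0.26 = 0.3285 / 0.26 = 1.2635
A = e^1.2635 ≈ 3.538 ha

3.54 ha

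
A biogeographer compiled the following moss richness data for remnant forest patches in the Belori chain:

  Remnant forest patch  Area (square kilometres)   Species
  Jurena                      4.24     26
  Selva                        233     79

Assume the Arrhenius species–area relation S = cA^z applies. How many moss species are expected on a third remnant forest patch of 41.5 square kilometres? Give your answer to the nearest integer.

z = ln(79/26) / ln(233/4.24) = 1.1114 / 4.0065 = 0.2774
c = 26 / 4.24^0.2774 = 26 / 1.493 = 17.42
S₃ = 17.42 × 41.5^0.2774 = 17.42 × 2.811 ≈ 48.95

49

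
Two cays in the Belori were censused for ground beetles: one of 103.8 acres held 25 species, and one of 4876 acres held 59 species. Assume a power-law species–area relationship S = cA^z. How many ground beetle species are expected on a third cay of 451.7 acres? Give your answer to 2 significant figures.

z = ln(59/25) / ln(4876/103.8) = 0.8587 / 3.8496 = 0.2231
c = 25 / 103.8^0.2231 = 25 / 2.817 = 8.876
S₃ = 8.876 × 451.7^0.2231 = 8.876 × 3.91 ≈ 34.71

35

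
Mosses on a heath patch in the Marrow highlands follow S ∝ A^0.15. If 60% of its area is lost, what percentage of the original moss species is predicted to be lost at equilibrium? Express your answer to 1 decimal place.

12.8%

S_new/S_old = (A_new/A_old)^z = 0.4^0.15
= exp(0.15 × ln 0.4) = exp(0.15 × -0.9163) = exp(-0.1374) ≈ 0.8716
Fraction lost = 1 − 0.8716 = 0.1284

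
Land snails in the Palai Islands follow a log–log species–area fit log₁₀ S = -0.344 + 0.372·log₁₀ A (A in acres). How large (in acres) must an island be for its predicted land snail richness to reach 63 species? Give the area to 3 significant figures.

578000 acres

63 = 0.4529 × A^0.372  ⇒  A^0.372 = 63/0.4529 = 139.1
ln A = ln(139.1) / 0.372 = 4.9352 / 0.372 = 13.2667
A = e^13.2667 ≈ 577654 acres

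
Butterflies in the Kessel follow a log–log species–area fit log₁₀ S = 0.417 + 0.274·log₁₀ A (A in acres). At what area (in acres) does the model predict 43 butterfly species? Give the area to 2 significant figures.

28000 acres

43 = 2.612 × A^0.274  ⇒  A^0.274 = 43/2.612 = 16.46
ln A = ln(16.46) / 0.274 = 2.8010 / 0.274 = 10.2227
A = e^10.2227 ≈ 27521 acres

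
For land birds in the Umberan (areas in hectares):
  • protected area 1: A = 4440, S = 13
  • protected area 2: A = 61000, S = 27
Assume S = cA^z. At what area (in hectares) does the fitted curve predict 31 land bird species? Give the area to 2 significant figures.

100000 hectares

z = ln(27/13) / ln(61000/4440) = 0.7309 / 2.6202 = 0.2789
c = 13 / 4440^0.2789 = 13 / 10.41 = 1.249
A = (31/1.249)^(1/0.2789) ⇒ ln A = ln(24.82)/0.2789 = 11.5139
A = e^11.5139 ≈ 100097 hectares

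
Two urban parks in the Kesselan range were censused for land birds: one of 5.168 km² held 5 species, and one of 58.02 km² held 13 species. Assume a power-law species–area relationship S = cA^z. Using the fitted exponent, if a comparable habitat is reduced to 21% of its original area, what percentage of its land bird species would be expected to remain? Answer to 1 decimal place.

54.0%

z = ln(13/5) / ln(58.02/5.168) = 0.9555 / 2.4183 = 0.3951
S_new/S_old = (A_new/A_old)^z = 0.21^0.3951 = exp(0.3951 × -1.5606) = 0.5398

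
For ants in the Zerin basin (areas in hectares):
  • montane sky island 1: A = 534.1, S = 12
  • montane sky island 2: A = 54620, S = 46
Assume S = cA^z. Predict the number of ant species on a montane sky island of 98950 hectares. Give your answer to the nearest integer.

z = ln(46/12) / ln(54620/534.1) = 1.3437 / 4.6276 = 0.2904
c = 12 / 534.1^0.2904 = 12 / 6.195 = 1.937
S₃ = 1.937 × 98950^0.2904 = 1.937 × 28.22 ≈ 54.66

55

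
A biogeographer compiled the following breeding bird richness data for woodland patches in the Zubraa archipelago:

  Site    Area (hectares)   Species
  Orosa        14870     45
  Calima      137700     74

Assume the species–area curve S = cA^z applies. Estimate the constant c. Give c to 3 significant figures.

z = ln(S₂/S₁) / ln(A₂/A₁) = ln(74/45) / ln(137700/14870) = 0.4974 / 2.2257 = 0.2235
c = S₁ / A₁^z = 45 / 14870^0.2235 = 45 / 8.559 = 5.258

5.26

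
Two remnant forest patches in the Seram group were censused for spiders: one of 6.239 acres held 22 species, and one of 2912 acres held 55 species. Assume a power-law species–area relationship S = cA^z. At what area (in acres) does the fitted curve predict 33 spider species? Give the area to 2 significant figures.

z = ln(55/22) / ln(2912/6.239) = 0.9163 / 6.1458 = 0.1491
c = 22 / 6.239^0.1491 = 22 / 1.314 = 16.74
A = (33/16.74)^(1/0.1491) ⇒ ln A = ln(1.971)/0.1491 = 4.5504
A = e^4.5504 ≈ 94.67 acres

95 acres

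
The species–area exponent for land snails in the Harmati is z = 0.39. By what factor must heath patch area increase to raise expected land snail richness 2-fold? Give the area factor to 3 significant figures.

5.91

(A₂/A₁)^0.39 = 2, so A₂/A₁ = 2^(1/0.39) = 2^2.564
ln(A₂/A₁) = ln 2 / 0.39 = 0.6931 / 0.39 = 1.7773
A₂/A₁ = e^1.7773 ≈ 5.914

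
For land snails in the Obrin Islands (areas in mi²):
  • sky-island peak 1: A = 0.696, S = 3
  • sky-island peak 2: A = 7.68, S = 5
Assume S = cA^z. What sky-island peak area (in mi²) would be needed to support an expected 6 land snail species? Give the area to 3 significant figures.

18.1 mi²

z = ln(5/3) / ln(7.68/0.696) = 0.5108 / 2.4010 = 0.2128
c = 3 / 0.696^0.2128 = 3 / 0.9258 = 3.24
A = (6/3.24)^(1/0.2128) ⇒ ln A = ln(1.852)/0.2128 = 2.8956
A = e^2.8956 ≈ 18.09 mi²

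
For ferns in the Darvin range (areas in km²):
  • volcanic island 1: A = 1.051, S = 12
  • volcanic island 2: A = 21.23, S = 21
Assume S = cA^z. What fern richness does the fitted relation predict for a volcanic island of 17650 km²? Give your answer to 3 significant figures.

z = ln(21/12) / ln(21.23/1.051) = 0.5596 / 3.0057 = 0.1862
c = 12 / 1.051^0.1862 = 12 / 1.009 = 11.89
S₃ = 11.89 × 17650^0.1862 = 11.89 × 6.176 ≈ 73.43

73.4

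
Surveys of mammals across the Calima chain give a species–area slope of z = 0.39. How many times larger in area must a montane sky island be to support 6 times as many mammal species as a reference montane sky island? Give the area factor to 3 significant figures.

98.9

(A₂/A₁)^0.39 = 6, so A₂/A₁ = 6^(1/0.39) = 6^2.564
ln(A₂/A₁) = ln 6 / 0.39 = 1.7918 / 0.39 = 4.5943
A₂/A₁ = e^4.5943 ≈ 98.91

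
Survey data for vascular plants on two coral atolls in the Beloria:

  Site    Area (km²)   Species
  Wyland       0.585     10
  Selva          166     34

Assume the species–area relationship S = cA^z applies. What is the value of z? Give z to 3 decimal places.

Taking logs: ln S = ln c + z ln A, so z = (ln S₂ − ln S₁)/(ln A₂ − ln A₁).
z = ln(34/10) / ln(166/0.585) = ln(3.4) / ln(283.8) = 1.2238 / 5.6481 = 0.2167

0.217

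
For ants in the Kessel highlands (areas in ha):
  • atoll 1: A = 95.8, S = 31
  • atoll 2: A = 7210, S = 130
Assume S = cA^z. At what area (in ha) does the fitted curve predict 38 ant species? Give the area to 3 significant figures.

177 ha

z = ln(130/31) / ln(7210/95.8) = 1.4335 / 4.3210 = 0.3318
c = 31 / 95.8^0.3318 = 31 / 4.543 = 6.824
A = (38/6.824)^(1/0.3318) ⇒ ln A = ln(5.569)/0.3318 = 5.1759
A = e^5.1759 ≈ 177 ha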